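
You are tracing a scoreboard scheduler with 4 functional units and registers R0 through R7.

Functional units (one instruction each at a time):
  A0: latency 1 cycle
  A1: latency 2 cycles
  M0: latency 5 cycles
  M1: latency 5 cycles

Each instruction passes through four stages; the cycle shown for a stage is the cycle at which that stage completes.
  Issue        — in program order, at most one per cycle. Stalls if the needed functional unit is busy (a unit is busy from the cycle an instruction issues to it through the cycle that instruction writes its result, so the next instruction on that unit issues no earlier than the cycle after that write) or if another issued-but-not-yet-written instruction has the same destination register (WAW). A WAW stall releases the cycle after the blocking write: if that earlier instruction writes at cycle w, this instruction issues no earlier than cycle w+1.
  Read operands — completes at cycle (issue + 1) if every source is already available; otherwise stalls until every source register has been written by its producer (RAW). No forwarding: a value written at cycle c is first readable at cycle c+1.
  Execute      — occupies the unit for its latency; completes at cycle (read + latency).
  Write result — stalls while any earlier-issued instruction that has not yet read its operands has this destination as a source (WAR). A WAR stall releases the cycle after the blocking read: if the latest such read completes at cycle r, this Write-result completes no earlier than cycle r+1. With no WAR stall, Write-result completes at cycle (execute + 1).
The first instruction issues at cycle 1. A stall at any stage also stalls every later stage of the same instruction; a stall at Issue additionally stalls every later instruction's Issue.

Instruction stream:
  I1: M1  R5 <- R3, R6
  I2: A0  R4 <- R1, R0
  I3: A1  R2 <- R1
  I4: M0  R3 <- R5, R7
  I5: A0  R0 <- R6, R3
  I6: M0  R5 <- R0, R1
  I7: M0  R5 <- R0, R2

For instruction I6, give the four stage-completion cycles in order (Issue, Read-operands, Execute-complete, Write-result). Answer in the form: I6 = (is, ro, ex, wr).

I6 = (16, 19, 24, 25)

cycle 1: I1 dispatched to M1
cycle 2: I1 operands ready; I2 dispatched to A0
cycle 3: I2 operands ready; I3 dispatched to A1
cycle 4: I2 complete; I3 operands ready; I4 dispatched to M0
cycle 5: R4←I2
cycle 6: I3 complete; I5 dispatched to A0
cycle 7: I1 complete; R2←I3
cycle 8: R5←I1
cycle 9: I4 operands ready
cycle 14: I4 complete
cycle 15: R3←I4
cycle 16: I5 operands ready; I6 dispatched to M0
cycle 17: I5 complete
cycle 18: R0←I5
cycle 19: I6 operands ready
cycle 24: I6 complete
cycle 25: R5←I6
cycle 26: I7 dispatched to M0
cycle 27: I7 operands ready
cycle 32: I7 complete
cycle 33: R5←I7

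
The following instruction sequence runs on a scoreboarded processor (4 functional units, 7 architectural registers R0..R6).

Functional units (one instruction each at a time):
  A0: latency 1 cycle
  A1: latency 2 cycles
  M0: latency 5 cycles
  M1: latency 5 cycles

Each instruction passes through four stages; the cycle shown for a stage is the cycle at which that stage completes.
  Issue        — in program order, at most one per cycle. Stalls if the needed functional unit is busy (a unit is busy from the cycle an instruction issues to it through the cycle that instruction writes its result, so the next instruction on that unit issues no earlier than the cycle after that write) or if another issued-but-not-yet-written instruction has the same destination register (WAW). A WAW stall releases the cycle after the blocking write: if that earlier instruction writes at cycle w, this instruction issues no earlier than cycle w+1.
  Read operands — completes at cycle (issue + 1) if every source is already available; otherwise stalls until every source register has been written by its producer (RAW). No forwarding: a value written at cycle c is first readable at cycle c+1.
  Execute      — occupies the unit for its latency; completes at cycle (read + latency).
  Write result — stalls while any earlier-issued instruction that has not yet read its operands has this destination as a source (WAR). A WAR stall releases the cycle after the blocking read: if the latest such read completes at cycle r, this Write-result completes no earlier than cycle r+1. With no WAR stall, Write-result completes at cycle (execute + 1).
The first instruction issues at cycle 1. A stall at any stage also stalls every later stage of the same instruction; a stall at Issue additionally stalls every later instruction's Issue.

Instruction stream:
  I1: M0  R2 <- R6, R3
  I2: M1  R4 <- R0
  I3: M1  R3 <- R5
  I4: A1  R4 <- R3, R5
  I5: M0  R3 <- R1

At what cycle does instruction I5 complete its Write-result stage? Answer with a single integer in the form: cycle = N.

cycle = 25

[I1] 1/2/7/8
[I2] 2/3/8/9
[I3] 10/11/16/17  (struct: M1 busy until I2 writes@9)
[I4] 11/18/20/21  (RAW R3: wait I3 write@17)
[I5] 18/19/24/25  (WAW R3: wait I3 write@17)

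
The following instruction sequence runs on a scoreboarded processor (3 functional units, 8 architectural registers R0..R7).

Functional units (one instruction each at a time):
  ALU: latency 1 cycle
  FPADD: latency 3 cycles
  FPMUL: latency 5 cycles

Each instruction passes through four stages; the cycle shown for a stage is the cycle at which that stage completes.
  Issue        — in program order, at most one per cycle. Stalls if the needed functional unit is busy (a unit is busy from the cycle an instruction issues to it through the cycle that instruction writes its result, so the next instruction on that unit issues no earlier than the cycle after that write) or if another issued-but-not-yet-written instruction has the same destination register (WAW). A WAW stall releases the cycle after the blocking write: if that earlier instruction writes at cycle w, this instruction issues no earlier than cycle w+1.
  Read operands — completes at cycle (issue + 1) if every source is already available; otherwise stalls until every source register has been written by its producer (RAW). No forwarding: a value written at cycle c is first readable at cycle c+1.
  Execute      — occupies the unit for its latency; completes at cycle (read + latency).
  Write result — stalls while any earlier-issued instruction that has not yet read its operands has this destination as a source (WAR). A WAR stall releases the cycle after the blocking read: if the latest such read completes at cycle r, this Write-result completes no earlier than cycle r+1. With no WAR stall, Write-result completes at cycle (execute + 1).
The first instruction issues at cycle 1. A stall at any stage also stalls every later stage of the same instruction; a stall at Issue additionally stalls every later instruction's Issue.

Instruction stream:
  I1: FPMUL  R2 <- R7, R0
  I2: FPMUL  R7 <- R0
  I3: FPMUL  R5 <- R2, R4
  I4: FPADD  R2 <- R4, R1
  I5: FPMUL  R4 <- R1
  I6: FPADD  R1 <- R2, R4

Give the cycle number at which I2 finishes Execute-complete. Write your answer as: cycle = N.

c1: issue I1 (FPMUL)
c2: I1 read-ops
c7: I1 finished on FPMUL
c8: I1→R2
c9: issue I2 (FPMUL)
c10: I2 read-ops
c15: I2 finished on FPMUL
c16: I2→R7
c17: issue I3 (FPMUL)
c18: I3 read-ops, issue I4 (FPADD)
c19: I4 read-ops
c22: I4 finished on FPADD
c23: I3 finished on FPMUL, I4→R2
c24: I3→R5
c25: issue I5 (FPMUL)
c26: I5 read-ops, issue I6 (FPADD)
c31: I5 finished on FPMUL
c32: I5→R4
c33: I6 read-ops
c36: I6 finished on FPADD
c37: I6→R1

cycle = 15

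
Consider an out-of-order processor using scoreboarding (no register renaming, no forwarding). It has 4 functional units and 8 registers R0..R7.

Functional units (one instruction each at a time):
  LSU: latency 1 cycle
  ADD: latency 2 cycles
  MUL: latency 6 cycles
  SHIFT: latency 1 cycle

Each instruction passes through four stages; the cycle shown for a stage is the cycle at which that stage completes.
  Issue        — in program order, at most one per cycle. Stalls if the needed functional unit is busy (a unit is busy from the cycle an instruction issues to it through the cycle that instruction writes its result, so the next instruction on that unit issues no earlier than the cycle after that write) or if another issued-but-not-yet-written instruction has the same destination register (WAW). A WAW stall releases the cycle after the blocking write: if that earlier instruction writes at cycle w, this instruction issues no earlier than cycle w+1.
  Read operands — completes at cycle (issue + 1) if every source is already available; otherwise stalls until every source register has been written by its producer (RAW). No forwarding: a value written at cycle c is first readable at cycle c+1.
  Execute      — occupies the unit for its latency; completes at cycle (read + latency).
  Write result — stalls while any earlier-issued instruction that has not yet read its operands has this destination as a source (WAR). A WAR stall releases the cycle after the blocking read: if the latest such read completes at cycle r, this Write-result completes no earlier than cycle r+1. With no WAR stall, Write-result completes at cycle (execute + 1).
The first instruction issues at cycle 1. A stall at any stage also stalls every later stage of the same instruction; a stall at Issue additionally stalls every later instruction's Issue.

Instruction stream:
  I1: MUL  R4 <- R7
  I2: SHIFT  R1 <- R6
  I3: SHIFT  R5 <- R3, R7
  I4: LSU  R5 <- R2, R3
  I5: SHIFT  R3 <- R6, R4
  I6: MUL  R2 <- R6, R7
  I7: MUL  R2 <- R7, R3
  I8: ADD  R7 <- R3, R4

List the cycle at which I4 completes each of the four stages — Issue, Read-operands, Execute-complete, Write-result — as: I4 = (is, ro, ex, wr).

t=1  issue I1 (MUL)
t=2  I1 read-ops, issue I2 (SHIFT)
t=3  I2 read-ops
t=4  I2 finished on SHIFT
t=5  I2→R1
t=6  issue I3 (SHIFT)
t=7  I3 read-ops
t=8  I1 finished on MUL, I3 finished on SHIFT
t=9  I1→R4, I3→R5
t=10  issue I4 (LSU)
t=11  I4 read-ops, issue I5 (SHIFT)
t=12  I4 finished on LSU, I5 read-ops, issue I6 (MUL)
t=13  I4→R5, I5 finished on SHIFT, I6 read-ops
t=14  I5→R3
t=19  I6 finished on MUL
t=20  I6→R2
t=21  issue I7 (MUL)
t=22  I7 read-ops, issue I8 (ADD)
t=23  I8 read-ops
t=25  I8 finished on ADD
t=26  I8→R7
t=28  I7 finished on MUL
t=29  I7→R2

I4 = (10, 11, 12, 13)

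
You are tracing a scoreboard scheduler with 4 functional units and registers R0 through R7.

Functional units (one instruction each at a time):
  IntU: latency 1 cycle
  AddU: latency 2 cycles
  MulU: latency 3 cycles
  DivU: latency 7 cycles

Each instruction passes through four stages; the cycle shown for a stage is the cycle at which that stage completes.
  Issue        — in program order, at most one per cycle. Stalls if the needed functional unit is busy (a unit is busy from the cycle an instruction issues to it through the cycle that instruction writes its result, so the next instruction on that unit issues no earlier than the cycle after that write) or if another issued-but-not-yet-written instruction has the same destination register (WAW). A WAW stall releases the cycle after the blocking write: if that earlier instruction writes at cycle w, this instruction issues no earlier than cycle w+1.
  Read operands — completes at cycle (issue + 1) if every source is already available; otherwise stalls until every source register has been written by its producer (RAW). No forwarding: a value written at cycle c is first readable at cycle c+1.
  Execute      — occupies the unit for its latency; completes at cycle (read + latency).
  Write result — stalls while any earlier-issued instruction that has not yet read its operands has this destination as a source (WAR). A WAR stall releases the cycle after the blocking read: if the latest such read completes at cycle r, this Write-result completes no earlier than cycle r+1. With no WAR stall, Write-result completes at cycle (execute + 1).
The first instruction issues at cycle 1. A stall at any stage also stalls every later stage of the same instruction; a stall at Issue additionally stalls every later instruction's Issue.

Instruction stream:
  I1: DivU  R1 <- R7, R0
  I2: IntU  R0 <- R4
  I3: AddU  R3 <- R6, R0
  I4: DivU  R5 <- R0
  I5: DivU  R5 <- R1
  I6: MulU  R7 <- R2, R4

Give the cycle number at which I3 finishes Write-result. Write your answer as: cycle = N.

cycle = 9

1) issue 1, read 2, done 9, write 10
2) issue 2, read 3, done 4, write 5
3) issue 3, read 6, done 8, write 9  <RAW R0: wait I2 write@5>
4) issue 11, read 12, done 19, write 20  <struct: DivU busy until I1 writes@10>
5) issue 21, read 22, done 29, write 30  <struct: DivU busy until I4 writes@20>
6) issue 22, read 23, done 26, write 27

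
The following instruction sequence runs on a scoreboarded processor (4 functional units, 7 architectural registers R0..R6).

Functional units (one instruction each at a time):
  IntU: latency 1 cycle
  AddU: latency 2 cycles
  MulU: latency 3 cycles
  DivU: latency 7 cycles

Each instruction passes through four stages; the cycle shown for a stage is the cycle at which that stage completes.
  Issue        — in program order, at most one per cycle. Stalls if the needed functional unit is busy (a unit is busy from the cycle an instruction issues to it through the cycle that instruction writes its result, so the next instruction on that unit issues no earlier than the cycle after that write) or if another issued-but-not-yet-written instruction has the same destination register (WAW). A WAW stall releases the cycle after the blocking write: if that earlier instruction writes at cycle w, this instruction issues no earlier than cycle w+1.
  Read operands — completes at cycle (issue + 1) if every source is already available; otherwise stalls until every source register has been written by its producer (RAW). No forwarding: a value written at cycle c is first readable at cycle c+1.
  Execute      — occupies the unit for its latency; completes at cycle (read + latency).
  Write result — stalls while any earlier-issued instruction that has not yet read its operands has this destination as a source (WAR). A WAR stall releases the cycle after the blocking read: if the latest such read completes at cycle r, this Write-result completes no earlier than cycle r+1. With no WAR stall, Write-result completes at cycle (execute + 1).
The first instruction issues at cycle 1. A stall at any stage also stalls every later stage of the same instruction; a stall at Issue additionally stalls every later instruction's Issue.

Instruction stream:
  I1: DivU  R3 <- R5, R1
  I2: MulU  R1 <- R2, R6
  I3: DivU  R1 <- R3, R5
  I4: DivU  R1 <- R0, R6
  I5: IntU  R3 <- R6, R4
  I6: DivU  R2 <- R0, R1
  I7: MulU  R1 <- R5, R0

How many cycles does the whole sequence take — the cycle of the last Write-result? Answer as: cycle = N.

  I1 | 1 | 2 | 9 | 10
  I2 | 2 | 3 | 6 | 7
  I3 | 11 | 12 | 19 | 20   struct: DivU busy until I1 writes@10
  I4 | 21 | 22 | 29 | 30   struct: DivU busy until I3 writes@20
  I5 | 22 | 23 | 24 | 25
  I6 | 31 | 32 | 39 | 40   struct: DivU busy until I4 writes@30
  I7 | 32 | 33 | 36 | 37

cycle = 40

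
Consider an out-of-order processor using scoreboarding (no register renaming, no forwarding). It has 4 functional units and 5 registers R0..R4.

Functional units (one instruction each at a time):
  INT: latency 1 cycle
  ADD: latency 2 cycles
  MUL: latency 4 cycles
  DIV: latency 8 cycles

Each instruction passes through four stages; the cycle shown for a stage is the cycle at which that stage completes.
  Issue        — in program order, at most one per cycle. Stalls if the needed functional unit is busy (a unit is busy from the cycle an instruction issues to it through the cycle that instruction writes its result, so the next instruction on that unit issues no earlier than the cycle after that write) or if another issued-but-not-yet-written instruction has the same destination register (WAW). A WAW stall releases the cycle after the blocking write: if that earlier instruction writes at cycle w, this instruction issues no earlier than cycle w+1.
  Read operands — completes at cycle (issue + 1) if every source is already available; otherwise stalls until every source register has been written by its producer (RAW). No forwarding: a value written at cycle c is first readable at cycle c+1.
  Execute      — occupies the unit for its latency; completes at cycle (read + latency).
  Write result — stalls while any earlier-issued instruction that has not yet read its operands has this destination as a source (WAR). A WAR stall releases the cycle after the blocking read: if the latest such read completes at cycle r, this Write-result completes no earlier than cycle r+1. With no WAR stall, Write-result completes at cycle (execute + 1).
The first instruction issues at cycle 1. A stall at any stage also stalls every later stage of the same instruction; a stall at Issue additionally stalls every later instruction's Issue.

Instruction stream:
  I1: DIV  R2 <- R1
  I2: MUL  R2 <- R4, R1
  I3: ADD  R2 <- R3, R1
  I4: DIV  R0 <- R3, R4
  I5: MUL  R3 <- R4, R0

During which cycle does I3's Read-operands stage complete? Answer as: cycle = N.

[I1] 1/2/10/11
[I2] 12/13/17/18  (WAW R2: wait I1 write@11)
[I3] 19/20/22/23  (WAW R2: wait I2 write@18)
[I4] 20/21/29/30
[I5] 21/31/35/36  (RAW R0: wait I4 write@30)

cycle = 20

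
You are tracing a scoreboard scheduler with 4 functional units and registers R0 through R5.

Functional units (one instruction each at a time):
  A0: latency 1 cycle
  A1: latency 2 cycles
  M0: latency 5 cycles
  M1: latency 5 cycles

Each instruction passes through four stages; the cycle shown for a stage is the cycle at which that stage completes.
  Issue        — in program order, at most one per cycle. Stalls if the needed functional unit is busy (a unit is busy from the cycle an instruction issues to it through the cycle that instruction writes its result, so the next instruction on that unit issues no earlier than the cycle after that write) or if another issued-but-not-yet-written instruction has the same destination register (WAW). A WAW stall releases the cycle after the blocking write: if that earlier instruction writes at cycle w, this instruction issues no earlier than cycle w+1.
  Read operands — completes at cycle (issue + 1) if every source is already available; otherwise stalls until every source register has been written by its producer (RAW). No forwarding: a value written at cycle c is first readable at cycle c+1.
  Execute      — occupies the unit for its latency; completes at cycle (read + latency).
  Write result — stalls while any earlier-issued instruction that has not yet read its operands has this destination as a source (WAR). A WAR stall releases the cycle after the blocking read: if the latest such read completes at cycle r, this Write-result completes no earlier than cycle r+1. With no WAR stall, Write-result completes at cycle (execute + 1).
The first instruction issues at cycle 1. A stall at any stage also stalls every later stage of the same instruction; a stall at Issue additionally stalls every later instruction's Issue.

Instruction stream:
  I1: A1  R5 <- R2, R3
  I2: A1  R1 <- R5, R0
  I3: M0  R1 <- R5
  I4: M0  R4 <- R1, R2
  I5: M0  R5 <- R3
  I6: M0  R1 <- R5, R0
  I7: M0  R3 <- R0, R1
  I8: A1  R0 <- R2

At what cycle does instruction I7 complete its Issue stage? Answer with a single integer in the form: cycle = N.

cycle = 43

cycle 1: I1→A1
cycle 2: I1 RO
cycle 4: I1 EX
cycle 5: I1 WR R5
cycle 6: I2→A1
cycle 7: I2 RO
cycle 9: I2 EX
cycle 10: I2 WR R1
cycle 11: I3→M0
cycle 12: I3 RO
cycle 17: I3 EX
cycle 18: I3 WR R1
cycle 19: I4→M0
cycle 20: I4 RO
cycle 25: I4 EX
cycle 26: I4 WR R4
cycle 27: I5→M0
cycle 28: I5 RO
cycle 33: I5 EX
cycle 34: I5 WR R5
cycle 35: I6→M0
cycle 36: I6 RO
cycle 41: I6 EX
cycle 42: I6 WR R1
cycle 43: I7→M0
cycle 44: I7 RO; I8→A1
cycle 45: I8 RO
cycle 47: I8 EX
cycle 48: I8 WR R0
cycle 49: I7 EX
cycle 50: I7 WR R3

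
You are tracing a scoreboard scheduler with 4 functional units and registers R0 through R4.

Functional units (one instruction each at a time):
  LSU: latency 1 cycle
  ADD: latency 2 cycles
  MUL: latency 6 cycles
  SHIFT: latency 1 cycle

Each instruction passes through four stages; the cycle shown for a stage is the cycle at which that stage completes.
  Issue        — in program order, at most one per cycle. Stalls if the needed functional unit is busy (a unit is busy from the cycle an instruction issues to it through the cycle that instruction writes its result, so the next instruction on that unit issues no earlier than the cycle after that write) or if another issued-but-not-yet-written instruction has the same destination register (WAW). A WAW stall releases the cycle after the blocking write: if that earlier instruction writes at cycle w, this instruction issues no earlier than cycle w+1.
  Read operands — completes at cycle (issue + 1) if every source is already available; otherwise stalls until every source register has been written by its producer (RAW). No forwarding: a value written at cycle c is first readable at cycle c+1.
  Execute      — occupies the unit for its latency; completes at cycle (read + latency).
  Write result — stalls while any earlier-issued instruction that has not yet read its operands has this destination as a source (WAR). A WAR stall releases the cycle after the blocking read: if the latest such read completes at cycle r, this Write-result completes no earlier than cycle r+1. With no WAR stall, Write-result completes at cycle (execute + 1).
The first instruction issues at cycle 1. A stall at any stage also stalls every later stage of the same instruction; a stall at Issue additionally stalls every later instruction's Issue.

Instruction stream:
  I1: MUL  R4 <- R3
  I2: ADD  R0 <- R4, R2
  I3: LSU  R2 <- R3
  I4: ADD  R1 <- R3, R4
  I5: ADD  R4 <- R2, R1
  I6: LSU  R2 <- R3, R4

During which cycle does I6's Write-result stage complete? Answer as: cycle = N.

cycle = 26

  I1 | 1 | 2 | 8 | 9
  I2 | 2 | 10 | 12 | 13   RAW R4: wait I1 write@9
  I3 | 3 | 4 | 5 | 11   WAR R2: wait I2 read@10
  I4 | 14 | 15 | 17 | 18   struct: ADD busy until I2 writes@13
  I5 | 19 | 20 | 22 | 23   struct: ADD busy until I4 writes@18
  I6 | 20 | 24 | 25 | 26   RAW R4: wait I5 write@23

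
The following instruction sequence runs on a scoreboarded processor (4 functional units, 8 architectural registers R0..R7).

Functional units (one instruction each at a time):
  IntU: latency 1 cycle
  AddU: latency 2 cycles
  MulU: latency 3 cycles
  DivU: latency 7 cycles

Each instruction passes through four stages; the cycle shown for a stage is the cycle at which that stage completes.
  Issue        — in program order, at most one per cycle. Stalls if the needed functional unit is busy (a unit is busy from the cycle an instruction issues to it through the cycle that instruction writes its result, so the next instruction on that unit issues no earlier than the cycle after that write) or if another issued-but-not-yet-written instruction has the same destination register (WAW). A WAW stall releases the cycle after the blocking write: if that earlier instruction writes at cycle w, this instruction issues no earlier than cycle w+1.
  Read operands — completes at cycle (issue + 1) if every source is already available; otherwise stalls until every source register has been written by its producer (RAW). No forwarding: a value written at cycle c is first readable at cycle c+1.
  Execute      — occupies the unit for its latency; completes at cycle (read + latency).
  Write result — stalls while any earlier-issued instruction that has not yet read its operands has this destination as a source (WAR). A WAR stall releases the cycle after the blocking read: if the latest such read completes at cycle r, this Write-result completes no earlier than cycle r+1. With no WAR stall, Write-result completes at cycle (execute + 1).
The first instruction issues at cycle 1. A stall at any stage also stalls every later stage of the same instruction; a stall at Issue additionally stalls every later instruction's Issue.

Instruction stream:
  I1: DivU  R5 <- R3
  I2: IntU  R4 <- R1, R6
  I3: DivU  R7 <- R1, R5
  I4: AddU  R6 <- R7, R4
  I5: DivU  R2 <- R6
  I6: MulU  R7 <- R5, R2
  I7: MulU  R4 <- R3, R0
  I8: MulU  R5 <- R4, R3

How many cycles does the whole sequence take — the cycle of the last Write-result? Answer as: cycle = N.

cycle 1: I1→DivU
cycle 2: I1 RO · I2→IntU
cycle 3: I2 RO
cycle 4: I2 EX
cycle 5: I2 WR R4
cycle 9: I1 EX
cycle 10: I1 WR R5
cycle 11: I3→DivU
cycle 12: I3 RO · I4→AddU
cycle 19: I3 EX
cycle 20: I3 WR R7
cycle 21: I4 RO · I5→DivU
cycle 22: I6→MulU
cycle 23: I4 EX
cycle 24: I4 WR R6
cycle 25: I5 RO
cycle 32: I5 EX
cycle 33: I5 WR R2
cycle 34: I6 RO
cycle 37: I6 EX
cycle 38: I6 WR R7
cycle 39: I7→MulU
cycle 40: I7 RO
cycle 43: I7 EX
cycle 44: I7 WR R4
cycle 45: I8→MulU
cycle 46: I8 RO
cycle 49: I8 EX
cycle 50: I8 WR R5

cycle = 50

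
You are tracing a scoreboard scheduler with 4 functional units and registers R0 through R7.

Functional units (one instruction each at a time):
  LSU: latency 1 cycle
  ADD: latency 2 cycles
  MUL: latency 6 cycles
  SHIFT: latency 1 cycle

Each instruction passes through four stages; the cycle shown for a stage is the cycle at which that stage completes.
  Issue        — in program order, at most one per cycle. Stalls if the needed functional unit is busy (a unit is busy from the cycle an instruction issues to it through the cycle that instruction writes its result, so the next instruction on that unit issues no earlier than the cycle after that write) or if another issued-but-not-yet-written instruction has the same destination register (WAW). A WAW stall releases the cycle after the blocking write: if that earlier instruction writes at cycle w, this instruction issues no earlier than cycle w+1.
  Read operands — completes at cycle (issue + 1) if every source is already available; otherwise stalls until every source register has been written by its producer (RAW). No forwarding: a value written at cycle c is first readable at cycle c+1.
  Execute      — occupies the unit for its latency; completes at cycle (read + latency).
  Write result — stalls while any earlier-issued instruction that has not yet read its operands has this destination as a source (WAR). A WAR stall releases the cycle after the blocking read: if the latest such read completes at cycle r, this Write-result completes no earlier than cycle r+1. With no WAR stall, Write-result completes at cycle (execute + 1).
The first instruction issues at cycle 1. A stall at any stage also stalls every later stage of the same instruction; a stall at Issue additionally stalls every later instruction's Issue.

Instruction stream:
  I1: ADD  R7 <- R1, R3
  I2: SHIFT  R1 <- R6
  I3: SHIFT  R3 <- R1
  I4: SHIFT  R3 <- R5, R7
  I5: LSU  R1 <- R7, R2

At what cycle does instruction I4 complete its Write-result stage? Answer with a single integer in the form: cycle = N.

cycle = 13

I1: IS=1 RO=2 EX=4 WR=5
I2: IS=2 RO=3 EX=4 WR=5
I3: IS=6 RO=7 EX=8 WR=9  [struct: SHIFT busy until I2 writes@5]
I4: IS=10 RO=11 EX=12 WR=13  [struct: SHIFT busy until I3 writes@9]
I5: IS=11 RO=12 EX=13 WR=14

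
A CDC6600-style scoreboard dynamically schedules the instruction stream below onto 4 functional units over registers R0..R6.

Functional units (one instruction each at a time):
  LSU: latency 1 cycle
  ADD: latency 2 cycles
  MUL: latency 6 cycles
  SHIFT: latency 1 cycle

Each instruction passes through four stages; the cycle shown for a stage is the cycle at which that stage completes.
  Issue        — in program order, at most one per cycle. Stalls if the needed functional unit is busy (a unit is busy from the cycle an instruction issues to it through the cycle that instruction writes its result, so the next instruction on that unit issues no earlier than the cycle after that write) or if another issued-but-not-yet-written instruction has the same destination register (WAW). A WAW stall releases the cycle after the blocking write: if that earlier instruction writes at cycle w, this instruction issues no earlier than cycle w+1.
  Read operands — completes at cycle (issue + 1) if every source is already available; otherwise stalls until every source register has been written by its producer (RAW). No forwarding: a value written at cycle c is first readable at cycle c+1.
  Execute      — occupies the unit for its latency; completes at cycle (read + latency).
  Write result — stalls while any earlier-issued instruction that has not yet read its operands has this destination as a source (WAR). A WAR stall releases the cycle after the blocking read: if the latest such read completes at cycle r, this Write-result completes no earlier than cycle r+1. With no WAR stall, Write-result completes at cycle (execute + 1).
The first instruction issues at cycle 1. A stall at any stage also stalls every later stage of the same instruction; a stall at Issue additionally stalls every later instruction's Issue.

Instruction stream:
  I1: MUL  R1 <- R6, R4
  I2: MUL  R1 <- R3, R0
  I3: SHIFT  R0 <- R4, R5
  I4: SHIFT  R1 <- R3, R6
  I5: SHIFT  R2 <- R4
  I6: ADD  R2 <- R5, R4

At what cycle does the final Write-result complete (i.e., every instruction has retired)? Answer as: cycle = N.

cycle = 31

cycle 1: I1 issues→MUL
cycle 2: I1 reads
cycle 8: I1 exec-done
cycle 9: I1 writes R1
cycle 10: I2 issues→MUL
cycle 11: I2 reads; I3 issues→SHIFT
cycle 12: I3 reads
cycle 13: I3 exec-done
cycle 14: I3 writes R0
cycle 17: I2 exec-done
cycle 18: I2 writes R1
cycle 19: I4 issues→SHIFT
cycle 20: I4 reads
cycle 21: I4 exec-done
cycle 22: I4 writes R1
cycle 23: I5 issues→SHIFT
cycle 24: I5 reads
cycle 25: I5 exec-done
cycle 26: I5 writes R2
cycle 27: I6 issues→ADD
cycle 28: I6 reads
cycle 30: I6 exec-done
cycle 31: I6 writes R2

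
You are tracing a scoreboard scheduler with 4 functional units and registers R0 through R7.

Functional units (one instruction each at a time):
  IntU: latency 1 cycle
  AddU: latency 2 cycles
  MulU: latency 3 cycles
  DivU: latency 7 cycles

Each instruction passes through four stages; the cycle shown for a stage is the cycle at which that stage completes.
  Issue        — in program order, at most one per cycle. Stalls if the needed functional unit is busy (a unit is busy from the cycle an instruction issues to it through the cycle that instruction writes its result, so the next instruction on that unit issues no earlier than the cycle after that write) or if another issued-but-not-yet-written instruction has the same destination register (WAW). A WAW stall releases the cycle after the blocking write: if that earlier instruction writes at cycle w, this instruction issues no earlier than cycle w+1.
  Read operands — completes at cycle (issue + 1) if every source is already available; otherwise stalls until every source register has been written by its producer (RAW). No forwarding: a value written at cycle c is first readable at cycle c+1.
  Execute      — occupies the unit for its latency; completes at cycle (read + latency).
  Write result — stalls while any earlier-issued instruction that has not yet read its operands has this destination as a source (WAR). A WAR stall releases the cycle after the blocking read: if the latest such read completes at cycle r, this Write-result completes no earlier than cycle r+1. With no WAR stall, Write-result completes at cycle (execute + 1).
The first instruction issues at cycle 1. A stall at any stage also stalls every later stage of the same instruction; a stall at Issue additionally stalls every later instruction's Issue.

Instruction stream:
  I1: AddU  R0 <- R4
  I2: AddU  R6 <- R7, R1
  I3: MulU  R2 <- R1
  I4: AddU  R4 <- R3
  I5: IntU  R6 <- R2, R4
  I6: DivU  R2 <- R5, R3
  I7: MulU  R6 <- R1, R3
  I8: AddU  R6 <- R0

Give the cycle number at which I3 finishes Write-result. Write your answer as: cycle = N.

[I1] 1/2/4/5
[I2] 6/7/9/10  (struct: AddU busy until I1 writes@5)
[I3] 7/8/11/12
[I4] 11/12/14/15  (struct: AddU busy until I2 writes@10)
[I5] 12/16/17/18  (RAW R4: wait I4 write@15)
[I6] 13/14/21/22
[I7] 19/20/23/24  (WAW R6: wait I5 write@18)
[I8] 25/26/28/29  (WAW R6: wait I7 write@24)

cycle = 12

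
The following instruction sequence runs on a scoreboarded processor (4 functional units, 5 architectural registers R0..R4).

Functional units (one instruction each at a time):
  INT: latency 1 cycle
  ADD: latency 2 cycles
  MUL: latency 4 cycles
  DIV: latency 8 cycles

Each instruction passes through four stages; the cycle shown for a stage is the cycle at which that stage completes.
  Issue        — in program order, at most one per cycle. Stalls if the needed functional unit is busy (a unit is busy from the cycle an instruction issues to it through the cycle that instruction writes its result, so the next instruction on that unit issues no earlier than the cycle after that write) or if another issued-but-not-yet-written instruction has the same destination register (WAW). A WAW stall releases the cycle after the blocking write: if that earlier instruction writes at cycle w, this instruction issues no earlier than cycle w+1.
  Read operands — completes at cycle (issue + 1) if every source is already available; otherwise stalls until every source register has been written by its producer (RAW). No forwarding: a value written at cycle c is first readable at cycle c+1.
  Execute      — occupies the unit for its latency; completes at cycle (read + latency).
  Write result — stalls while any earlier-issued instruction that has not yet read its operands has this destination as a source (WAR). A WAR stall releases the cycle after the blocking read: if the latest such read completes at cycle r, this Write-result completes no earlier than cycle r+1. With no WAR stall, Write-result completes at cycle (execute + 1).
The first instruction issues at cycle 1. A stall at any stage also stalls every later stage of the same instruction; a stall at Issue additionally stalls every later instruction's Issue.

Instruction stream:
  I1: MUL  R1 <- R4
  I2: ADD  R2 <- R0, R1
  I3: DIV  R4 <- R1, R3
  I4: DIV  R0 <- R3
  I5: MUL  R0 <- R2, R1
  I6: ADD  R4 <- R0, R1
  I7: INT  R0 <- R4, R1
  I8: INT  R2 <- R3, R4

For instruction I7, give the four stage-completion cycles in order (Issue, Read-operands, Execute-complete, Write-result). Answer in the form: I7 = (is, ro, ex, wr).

I7 = (36, 40, 41, 42)

I1 -> (1, 2, 6, 7)
I2 -> (2, 8, 10, 11)  // RAW R1: wait I1 write@7
I3 -> (3, 8, 16, 17)  // RAW R1: wait I1 write@7
I4 -> (18, 19, 27, 28)  // struct: DIV busy until I3 writes@17
I5 -> (29, 30, 34, 35)  // WAW R0: wait I4 write@28
I6 -> (30, 36, 38, 39)  // RAW R0: wait I5 write@35
I7 -> (36, 40, 41, 42)  // WAW R0: wait I5 write@35, RAW R4: wait I6 write@39
I8 -> (43, 44, 45, 46)  // struct: INT busy until I7 writes@42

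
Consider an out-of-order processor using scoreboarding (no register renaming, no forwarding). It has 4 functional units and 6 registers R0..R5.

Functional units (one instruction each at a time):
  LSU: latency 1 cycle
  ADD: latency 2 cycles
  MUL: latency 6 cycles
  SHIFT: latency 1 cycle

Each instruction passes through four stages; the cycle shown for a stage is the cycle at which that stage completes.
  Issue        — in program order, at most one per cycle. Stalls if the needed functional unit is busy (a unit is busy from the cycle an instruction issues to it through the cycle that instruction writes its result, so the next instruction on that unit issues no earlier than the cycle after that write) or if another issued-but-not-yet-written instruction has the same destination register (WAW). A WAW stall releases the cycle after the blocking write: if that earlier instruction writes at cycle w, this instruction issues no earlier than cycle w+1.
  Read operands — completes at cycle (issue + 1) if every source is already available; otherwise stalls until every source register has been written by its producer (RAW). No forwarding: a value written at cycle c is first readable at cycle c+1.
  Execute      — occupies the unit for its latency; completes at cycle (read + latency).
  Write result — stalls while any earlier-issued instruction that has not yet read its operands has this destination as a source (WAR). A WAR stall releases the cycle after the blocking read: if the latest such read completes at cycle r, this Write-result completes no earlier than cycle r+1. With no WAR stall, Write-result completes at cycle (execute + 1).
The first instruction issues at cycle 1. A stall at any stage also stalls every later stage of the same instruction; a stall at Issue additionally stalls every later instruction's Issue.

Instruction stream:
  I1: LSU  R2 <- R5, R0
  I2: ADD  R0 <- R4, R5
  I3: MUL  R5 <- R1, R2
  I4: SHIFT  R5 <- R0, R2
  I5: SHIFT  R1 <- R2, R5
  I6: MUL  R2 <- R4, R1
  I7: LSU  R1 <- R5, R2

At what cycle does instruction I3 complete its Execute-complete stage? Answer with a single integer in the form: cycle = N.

cycle = 11

  I1 | 1 | 2 | 3 | 4
  I2 | 2 | 3 | 5 | 6
  I3 | 3 | 5 | 11 | 12   RAW R2: wait I1 write@4
  I4 | 13 | 14 | 15 | 16   WAW R5: wait I3 write@12
  I5 | 17 | 18 | 19 | 20   struct: SHIFT busy until I4 writes@16
  I6 | 18 | 21 | 27 | 28   RAW R1: wait I5 write@20
  I7 | 21 | 29 | 30 | 31   WAW R1: wait I5 write@20 · RAW R2: wait I6 write@28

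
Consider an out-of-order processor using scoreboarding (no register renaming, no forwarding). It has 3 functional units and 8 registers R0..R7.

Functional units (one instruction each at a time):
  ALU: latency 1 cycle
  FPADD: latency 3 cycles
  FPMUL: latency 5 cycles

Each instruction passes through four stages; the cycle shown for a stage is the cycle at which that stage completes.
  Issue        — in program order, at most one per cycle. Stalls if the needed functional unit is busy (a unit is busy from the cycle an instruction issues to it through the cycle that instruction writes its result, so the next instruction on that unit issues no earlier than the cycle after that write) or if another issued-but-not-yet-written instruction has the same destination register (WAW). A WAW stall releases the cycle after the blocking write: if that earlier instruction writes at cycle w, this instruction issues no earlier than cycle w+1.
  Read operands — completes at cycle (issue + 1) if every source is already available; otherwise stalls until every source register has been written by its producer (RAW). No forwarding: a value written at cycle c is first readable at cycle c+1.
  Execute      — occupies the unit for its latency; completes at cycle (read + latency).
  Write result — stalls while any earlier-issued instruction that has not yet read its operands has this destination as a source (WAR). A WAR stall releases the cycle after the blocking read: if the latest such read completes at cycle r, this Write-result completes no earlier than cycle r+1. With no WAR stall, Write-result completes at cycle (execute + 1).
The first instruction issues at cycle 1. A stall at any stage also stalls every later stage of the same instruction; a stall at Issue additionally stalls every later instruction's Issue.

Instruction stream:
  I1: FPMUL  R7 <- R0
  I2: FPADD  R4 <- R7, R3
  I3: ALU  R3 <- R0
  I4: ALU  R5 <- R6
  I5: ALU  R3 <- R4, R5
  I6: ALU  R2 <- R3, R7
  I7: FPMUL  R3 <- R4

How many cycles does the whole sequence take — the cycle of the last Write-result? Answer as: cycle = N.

cycle = 27

I1: IS=1 RO=2 EX=7 WR=8
I2: IS=2 RO=9 EX=12 WR=13  [RAW R7: wait I1 write@8]
I3: IS=3 RO=4 EX=5 WR=10  [WAR R3: wait I2 read@9]
I4: IS=11 RO=12 EX=13 WR=14  [struct: ALU busy until I3 writes@10]
I5: IS=15 RO=16 EX=17 WR=18  [struct: ALU busy until I4 writes@14]
I6: IS=19 RO=20 EX=21 WR=22  [struct: ALU busy until I5 writes@18]
I7: IS=20 RO=21 EX=26 WR=27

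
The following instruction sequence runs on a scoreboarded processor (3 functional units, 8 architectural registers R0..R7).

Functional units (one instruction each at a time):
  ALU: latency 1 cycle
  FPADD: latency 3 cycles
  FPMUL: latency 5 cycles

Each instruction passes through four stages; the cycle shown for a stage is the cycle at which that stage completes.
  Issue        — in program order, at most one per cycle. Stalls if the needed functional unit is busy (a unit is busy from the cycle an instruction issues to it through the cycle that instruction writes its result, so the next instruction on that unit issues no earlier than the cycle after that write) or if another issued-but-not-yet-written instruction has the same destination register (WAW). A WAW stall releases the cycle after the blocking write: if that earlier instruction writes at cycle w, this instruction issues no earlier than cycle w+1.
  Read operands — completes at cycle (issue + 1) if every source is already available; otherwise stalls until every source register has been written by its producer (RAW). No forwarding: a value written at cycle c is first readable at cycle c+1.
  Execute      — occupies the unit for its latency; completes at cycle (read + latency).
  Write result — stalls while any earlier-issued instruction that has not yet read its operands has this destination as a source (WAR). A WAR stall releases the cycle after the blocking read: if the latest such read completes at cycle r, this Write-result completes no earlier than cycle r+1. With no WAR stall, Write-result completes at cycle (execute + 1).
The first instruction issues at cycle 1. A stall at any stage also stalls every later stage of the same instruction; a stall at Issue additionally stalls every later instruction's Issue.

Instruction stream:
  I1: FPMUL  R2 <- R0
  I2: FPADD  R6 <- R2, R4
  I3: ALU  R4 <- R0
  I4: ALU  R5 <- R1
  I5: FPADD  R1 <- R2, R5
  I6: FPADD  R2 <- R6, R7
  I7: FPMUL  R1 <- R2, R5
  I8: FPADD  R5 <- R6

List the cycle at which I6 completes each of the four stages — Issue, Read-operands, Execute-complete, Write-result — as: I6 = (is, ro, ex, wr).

I1 -> (1, 2, 7, 8)
I2 -> (2, 9, 12, 13)  // RAW R2: wait I1 write@8
I3 -> (3, 4, 5, 10)  // WAR R4: wait I2 read@9
I4 -> (11, 12, 13, 14)  // struct: ALU busy until I3 writes@10
I5 -> (14, 15, 18, 19)  // struct: FPADD busy until I2 writes@13
I6 -> (20, 21, 24, 25)  // struct: FPADD busy until I5 writes@19
I7 -> (21, 26, 31, 32)  // RAW R2: wait I6 write@25
I8 -> (26, 27, 30, 31)  // struct: FPADD busy until I6 writes@25

I6 = (20, 21, 24, 25)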